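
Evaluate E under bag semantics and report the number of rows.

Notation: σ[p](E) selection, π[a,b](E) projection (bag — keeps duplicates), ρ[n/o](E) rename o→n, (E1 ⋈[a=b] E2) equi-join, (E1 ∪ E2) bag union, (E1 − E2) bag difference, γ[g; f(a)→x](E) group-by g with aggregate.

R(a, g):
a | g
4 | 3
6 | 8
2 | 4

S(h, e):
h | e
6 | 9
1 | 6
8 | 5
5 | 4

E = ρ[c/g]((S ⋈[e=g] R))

Stepwise |·|:
  S → 4
  R → 3
  (S ⋈[e=g] R) → 1
  ρ[c/g]((S ⋈[e=g] R)) → 1

|E| = 1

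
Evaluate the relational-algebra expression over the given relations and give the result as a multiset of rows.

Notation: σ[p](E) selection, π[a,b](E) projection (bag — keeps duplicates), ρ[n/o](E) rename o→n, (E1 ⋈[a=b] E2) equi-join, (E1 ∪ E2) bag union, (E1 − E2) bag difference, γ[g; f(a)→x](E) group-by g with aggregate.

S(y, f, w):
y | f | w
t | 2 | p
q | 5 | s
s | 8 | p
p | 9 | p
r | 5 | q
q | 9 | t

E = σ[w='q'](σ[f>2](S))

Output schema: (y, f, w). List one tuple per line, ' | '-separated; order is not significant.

Subexpression sizes:
  S → 6
  σ[f>2](S) → 5
  σ[w='q'](σ[f>2](S)) → 1

== RESULT ==
y | f | w
r | 5 | q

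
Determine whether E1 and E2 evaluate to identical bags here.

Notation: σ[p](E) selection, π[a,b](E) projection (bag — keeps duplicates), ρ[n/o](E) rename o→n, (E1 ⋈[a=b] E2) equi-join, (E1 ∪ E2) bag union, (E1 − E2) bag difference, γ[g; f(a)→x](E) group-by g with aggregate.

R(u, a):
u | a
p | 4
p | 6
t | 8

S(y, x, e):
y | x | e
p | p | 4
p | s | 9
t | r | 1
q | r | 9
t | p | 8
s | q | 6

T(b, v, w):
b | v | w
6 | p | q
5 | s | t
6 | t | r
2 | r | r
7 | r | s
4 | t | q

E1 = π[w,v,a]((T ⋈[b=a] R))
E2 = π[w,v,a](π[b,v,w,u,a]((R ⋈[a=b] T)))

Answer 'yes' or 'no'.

E1 row counts bottom-up:
  T → 6
  R → 3
  (T ⋈[b=a] R) → 3
  π[w,v,a]((T ⋈[b=a] R)) → 3
E2 row counts bottom-up:
  R → 3
  T → 6
  (R ⋈[a=b] T) → 3
  π[b,v,w,u,a]((R ⋈[a=b] T)) → 3
  π[w,v,a](π[b,v,w,u,a]((R ⋈[a=b] T))) → 3

E1 and E2 produce the same multiset:
w | v | a
q | p | 6
q | t | 4
r | t | 6

yes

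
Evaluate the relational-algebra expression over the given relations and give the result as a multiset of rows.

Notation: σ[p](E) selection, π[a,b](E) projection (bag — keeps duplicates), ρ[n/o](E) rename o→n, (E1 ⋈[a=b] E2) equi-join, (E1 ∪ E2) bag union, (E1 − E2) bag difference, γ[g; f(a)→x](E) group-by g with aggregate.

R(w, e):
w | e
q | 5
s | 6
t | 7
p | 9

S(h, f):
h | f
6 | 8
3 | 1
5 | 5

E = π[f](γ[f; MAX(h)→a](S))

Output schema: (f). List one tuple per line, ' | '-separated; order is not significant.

Row counts bottom-up:
  S → 3
  γ[f; MAX(h)→a](S) → 3
  π[f](γ[f; MAX(h)→a](S)) → 3

== RESULT ==
f
1
5
8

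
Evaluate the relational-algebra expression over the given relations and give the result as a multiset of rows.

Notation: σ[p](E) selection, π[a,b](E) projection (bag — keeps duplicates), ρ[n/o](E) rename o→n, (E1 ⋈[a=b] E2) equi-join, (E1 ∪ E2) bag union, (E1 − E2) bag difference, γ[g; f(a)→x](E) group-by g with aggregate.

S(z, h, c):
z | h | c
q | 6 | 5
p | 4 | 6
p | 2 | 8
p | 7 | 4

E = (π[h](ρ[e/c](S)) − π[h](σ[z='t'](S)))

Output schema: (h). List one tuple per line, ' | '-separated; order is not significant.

Per-node cardinality:
  S → 4
  ρ[e/c](S) → 4
  π[h](ρ[e/c](S)) → 4
  S → 4
  σ[z='t'](S) → 0
  π[h](σ[z='t'](S)) → 0
  (π[h](ρ[e/c](S)) − π[h](σ[z='t'](S))) → 4

== RESULT ==
h
2
4
6
7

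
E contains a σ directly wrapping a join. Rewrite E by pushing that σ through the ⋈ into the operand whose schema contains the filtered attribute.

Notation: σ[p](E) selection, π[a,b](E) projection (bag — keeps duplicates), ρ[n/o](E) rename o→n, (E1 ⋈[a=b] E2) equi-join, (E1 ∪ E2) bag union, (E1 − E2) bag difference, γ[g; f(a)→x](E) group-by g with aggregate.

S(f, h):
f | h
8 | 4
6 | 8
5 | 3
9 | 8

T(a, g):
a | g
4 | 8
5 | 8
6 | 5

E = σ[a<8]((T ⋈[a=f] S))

σ filters on a, owned by the left side.
E' = (σ[a<8](T) ⋈[a=f] S)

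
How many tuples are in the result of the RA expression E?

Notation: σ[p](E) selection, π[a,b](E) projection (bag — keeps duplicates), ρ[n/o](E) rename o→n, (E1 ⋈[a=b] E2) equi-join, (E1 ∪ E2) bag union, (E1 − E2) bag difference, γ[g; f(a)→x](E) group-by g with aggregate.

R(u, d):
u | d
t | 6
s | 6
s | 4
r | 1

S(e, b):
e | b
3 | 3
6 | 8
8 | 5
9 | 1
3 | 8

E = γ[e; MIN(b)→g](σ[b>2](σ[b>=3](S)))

Stepwise |·|:
  S → 5
  σ[b>=3](S) → 4
  σ[b>2](σ[b>=3](S)) → 4
  γ[e; MIN(b)→g](σ[b>2](σ[b>=3](S))) → 3

|E| = 3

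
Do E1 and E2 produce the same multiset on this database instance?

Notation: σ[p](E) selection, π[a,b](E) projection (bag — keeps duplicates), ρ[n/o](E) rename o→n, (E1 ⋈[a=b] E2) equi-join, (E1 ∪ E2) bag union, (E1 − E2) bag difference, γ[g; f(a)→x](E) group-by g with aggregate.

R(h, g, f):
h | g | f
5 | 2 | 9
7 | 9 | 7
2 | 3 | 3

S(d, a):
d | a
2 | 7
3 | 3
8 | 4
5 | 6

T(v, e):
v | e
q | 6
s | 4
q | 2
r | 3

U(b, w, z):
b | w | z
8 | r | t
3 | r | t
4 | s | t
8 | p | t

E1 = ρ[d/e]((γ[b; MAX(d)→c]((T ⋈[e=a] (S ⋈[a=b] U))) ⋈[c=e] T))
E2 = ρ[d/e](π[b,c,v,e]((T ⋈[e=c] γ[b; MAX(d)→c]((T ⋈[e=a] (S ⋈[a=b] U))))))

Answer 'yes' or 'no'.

E1 stepwise |·|:
  T → 4
  S → 4
  U → 4
  (S ⋈[a=b] U) → 2
  (T ⋈[e=a] (S ⋈[a=b] U)) → 2
  γ[b; MAX(d)→c]((T ⋈[e=a] (S ⋈[a=b] U))) → 2
  T → 4
  (γ[b; MAX(d)→c]((T ⋈[e=a] (S ⋈[a=b] U))) ⋈[c=e] T) → 1
  ρ[d/e]((γ[b; MAX(d)→c]((T ⋈[e=a] (S ⋈[a=b] U))) ⋈[c=e] T)) → 1
E2 stepwise |·|:
  T → 4
  T → 4
  S → 4
  U → 4
  (S ⋈[a=b] U) → 2
  (T ⋈[e=a] (S ⋈[a=b] U)) → 2
  γ[b; MAX(d)→c]((T ⋈[e=a] (S ⋈[a=b] U))) → 2
  (T ⋈[e=c] γ[b; MAX(d)→c]((T ⋈[e=a] (S ⋈[a=b] U)))) → 1
  π[b,c,v,e]((T ⋈[e=c] γ[b; MAX(d)→c]((T ⋈[e=a] (S ⋈[a=b] U))))) → 1
  ρ[d/e](π[b,c,v,e]((T ⋈[e=c] γ[b; MAX(d)→c]((T ⋈[e=a] (S ⋈[a=b] U)))))) → 1

E1 and E2 produce the same multiset:
b | c | v | d
3 | 3 | r | 3

yes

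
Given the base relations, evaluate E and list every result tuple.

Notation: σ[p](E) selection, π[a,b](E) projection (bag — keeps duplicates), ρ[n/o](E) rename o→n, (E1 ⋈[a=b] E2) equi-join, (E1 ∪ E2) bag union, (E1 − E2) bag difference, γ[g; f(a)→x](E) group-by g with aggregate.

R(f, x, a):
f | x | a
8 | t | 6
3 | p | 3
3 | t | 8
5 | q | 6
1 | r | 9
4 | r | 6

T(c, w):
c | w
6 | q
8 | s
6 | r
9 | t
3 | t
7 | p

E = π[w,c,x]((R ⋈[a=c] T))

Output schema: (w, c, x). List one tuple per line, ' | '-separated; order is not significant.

Stepwise |·|:
  R → 6
  T → 6
  (R ⋈[a=c] T) → 9
  π[w,c,x]((R ⋈[a=c] T)) → 9

== RESULT ==
w | c | x
q | 6 | q
q | 6 | r
q | 6 | t
r | 6 | q
r | 6 | r
r | 6 | t
s | 8 | t
t | 3 | p
t | 9 | r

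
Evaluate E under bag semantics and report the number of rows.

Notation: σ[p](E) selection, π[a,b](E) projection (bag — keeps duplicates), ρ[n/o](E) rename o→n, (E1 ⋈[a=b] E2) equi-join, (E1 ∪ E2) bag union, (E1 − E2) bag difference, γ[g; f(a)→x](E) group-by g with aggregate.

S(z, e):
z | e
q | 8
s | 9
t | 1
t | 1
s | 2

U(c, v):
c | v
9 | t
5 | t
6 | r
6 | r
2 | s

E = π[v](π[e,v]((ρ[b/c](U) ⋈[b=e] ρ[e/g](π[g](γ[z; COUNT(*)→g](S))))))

Row counts bottom-up:
  U → 5
  ρ[b/c](U) → 5
  S → 5
  γ[z; COUNT(*)→g](S) → 3
  π[g](γ[z; COUNT(*)→g](S)) → 3
  ρ[e/g](π[g](γ[z; COUNT(*)→g](S))) → 3
  (ρ[b/c](U) ⋈[b=e] ρ[e/g](π[g](γ[z; COUNT(*)→g](S)))) → 2
  π[e,v]((ρ[b/c](U) ⋈[b=e] ρ[e/g](π[g](γ[z; COUNT(*)→g](S))))) → 2
  π[v](π[e,v]((ρ[b/c](U) ⋈[b=e] ρ[e/g](π[g](γ[z; COUNT(*)→g](S)))))) → 2

|E| = 2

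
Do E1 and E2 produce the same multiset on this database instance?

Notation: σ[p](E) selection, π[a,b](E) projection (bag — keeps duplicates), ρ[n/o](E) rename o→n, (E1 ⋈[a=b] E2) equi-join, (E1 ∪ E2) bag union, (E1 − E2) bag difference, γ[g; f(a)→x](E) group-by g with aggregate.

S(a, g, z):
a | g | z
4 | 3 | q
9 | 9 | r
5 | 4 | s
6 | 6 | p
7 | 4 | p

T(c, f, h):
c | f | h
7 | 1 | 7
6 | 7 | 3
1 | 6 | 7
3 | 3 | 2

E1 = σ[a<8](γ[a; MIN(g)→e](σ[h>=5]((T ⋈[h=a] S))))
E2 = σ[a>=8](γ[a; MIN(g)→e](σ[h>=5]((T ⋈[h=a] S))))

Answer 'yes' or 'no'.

E1 subexpression sizes:
  T → 4
  S → 5
  (T ⋈[h=a] S) → 2
  σ[h>=5]((T ⋈[h=a] S)) → 2
  γ[a; MIN(g)→e](σ[h>=5]((T ⋈[h=a] S))) → 1
  σ[a<8](γ[a; MIN(g)→e](σ[h>=5]((T ⋈[h=a] S)))) → 1
E2 subexpression sizes:
  T → 4
  S → 5
  (T ⋈[h=a] S) → 2
  σ[h>=5]((T ⋈[h=a] S)) → 2
  γ[a; MIN(g)→e](σ[h>=5]((T ⋈[h=a] S))) → 1
  σ[a>=8](γ[a; MIN(g)→e](σ[h>=5]((T ⋈[h=a] S)))) → 0

E1 result:
a | e
7 | 4
E2 result:
a | e
(0 rows)
Witness: (7, 4) appears 1× in E1 but 0× in E2.

no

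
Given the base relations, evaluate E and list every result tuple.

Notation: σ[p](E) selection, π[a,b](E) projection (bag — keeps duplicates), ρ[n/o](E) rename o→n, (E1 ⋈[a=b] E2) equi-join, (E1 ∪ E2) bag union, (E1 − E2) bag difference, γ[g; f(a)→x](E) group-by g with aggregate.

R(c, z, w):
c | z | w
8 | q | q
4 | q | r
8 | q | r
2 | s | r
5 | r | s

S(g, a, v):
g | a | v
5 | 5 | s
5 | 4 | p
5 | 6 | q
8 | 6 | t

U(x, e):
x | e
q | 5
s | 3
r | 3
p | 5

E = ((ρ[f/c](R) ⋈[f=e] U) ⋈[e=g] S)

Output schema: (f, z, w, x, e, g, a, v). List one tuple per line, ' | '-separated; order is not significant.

Per-node cardinality:
  R → 5
  ρ[f/c](R) → 5
  U → 4
  (ρ[f/c](R) ⋈[f=e] U) → 2
  S → 4
  ((ρ[f/c](R) ⋈[f=e] U) ⋈[e=g] S) → 6

== RESULT ==
f | z | w | x | e | g | a | v
5 | r | s | p | 5 | 5 | 4 | p
5 | r | s | p | 5 | 5 | 5 | s
5 | r | s | p | 5 | 5 | 6 | q
5 | r | s | q | 5 | 5 | 4 | p
5 | r | s | q | 5 | 5 | 5 | s
5 | r | s | q | 5 | 5 | 6 | q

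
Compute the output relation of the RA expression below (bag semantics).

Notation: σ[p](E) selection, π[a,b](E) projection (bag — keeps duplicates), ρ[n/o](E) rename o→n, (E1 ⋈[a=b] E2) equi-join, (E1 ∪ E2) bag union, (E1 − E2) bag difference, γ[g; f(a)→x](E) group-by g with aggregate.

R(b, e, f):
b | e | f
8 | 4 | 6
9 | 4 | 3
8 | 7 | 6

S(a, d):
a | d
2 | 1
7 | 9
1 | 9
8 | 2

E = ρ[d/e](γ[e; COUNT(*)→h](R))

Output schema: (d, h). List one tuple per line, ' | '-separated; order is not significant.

Row counts bottom-up:
  R → 3
  γ[e; COUNT(*)→h](R) → 2
  ρ[d/e](γ[e; COUNT(*)→h](R)) → 2

== RESULT ==
d | h
4 | 2
7 | 1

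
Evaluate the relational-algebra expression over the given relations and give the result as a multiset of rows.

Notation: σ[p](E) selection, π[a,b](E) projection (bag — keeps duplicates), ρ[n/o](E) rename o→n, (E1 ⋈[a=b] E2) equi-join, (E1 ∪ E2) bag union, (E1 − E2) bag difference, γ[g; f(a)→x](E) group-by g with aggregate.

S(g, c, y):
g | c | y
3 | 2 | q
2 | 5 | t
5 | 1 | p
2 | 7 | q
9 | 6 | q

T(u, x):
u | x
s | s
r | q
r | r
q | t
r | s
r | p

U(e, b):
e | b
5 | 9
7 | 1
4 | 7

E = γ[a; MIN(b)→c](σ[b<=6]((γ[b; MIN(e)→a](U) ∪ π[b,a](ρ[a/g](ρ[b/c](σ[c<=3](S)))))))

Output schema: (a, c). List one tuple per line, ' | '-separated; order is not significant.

Per-node cardinality:
  U → 3
  γ[b; MIN(e)→a](U) → 3
  S → 5
  σ[c<=3](S) → 2
  ρ[b/c](σ[c<=3](S)) → 2
  ρ[a/g](ρ[b/c](σ[c<=3](S))) → 2
  π[b,a](ρ[a/g](ρ[b/c](σ[c<=3](S)))) → 2
  (γ[b; MIN(e)→a](U) ∪ π[b,a](ρ[a/g](ρ[b/c](σ[c<=3](S))))) → 5
  σ[b<=6]((γ[b; MIN(e)→a](U) ∪ π[b,a](ρ[a/g](ρ[b/c](σ[c<=3](S)))))) → 3
  γ[a; MIN(b)→c](σ[b<=6]((γ[b; MIN(e)→a](U) ∪ π[b,a](ρ[a/g](ρ[b/c](σ[c<=3](S))))))) → 3

== RESULT ==
a | c
3 | 2
5 | 1
7 | 1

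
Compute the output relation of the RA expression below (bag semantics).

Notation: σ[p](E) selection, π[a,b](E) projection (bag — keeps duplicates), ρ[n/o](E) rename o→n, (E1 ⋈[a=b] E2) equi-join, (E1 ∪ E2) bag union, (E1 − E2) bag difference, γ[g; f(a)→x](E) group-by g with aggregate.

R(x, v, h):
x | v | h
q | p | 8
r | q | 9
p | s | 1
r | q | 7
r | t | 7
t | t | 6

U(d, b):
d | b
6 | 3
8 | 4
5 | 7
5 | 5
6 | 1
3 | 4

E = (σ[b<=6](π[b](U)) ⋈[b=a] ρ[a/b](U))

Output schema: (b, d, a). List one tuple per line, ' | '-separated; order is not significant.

Row counts bottom-up:
  U → 6
  π[b](U) → 6
  σ[b<=6](π[b](U)) → 5
  U → 6
  ρ[a/b](U) → 6
  (σ[b<=6](π[b](U)) ⋈[b=a] ρ[a/b](U)) → 7

== RESULT ==
b | d | a
1 | 6 | 1
3 | 6 | 3
4 | 3 | 4
4 | 3 | 4
4 | 8 | 4
4 | 8 | 4
5 | 5 | 5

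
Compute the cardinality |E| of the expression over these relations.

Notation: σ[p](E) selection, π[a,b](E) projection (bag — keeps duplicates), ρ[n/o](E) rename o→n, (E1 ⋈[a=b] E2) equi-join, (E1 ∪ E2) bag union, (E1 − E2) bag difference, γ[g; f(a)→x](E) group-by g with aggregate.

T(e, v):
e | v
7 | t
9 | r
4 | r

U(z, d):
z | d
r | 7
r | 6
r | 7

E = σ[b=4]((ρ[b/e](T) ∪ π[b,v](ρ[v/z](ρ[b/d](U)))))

Stepwise |·|:
  T → 3
  ρ[b/e](T) → 3
  U → 3
  ρ[b/d](U) → 3
  ρ[v/z](ρ[b/d](U)) → 3
  π[b,v](ρ[v/z](ρ[b/d](U))) → 3
  (ρ[b/e](T) ∪ π[b,v](ρ[v/z](ρ[b/d](U)))) → 6
  σ[b=4]((ρ[b/e](T) ∪ π[b,v](ρ[v/z](ρ[b/d](U))))) → 1

|E| = 1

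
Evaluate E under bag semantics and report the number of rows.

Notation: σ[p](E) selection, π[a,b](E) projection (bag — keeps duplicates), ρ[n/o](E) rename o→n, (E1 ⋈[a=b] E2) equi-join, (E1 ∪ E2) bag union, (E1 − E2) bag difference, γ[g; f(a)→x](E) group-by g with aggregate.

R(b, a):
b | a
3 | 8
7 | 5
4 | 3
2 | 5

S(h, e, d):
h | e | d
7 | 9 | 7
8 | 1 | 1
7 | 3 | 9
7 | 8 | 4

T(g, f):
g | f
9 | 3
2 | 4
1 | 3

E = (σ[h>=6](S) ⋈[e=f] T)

Per-node cardinality:
  S → 4
  σ[h>=6](S) → 4
  T → 3
  (σ[h>=6](S) ⋈[e=f] T) → 2

|E| = 2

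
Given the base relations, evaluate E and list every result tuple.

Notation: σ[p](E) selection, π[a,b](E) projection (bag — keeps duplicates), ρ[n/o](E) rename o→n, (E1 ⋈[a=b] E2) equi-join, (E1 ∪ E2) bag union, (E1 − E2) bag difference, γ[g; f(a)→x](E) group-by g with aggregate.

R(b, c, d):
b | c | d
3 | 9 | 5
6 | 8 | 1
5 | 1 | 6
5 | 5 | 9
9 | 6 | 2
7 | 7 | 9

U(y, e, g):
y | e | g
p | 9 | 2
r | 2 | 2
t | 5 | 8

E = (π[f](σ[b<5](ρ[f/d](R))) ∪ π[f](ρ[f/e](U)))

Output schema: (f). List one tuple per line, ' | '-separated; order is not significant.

Subexpression sizes:
  R → 6
  ρ[f/d](R) → 6
  σ[b<5](ρ[f/d](R)) → 1
  π[f](σ[b<5](ρ[f/d](R))) → 1
  U → 3
  ρ[f/e](U) → 3
  π[f](ρ[f/e](U)) → 3
  (π[f](σ[b<5](ρ[f/d](R))) ∪ π[f](ρ[f/e](U))) → 4

== RESULT ==
f
2
5
5
9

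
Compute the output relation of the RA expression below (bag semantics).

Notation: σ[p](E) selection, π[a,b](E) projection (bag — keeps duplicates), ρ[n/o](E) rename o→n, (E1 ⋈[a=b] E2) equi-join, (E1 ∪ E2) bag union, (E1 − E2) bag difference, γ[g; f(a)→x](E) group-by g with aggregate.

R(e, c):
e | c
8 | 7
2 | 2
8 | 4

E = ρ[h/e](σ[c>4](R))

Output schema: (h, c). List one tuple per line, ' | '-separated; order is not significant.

Per-node cardinality:
  R → 3
  σ[c>4](R) → 1
  ρ[h/e](σ[c>4](R)) → 1

== RESULT ==
h | c
8 | 7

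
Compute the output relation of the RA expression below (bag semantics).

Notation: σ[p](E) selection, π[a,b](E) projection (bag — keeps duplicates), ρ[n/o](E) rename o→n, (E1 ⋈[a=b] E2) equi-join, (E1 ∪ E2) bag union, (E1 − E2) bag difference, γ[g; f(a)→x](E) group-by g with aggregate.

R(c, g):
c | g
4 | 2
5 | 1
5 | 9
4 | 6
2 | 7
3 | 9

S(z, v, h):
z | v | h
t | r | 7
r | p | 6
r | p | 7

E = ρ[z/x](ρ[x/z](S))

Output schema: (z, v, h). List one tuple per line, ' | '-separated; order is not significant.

Row counts bottom-up:
  S → 3
  ρ[x/z](S) → 3
  ρ[z/x](ρ[x/z](S)) → 3

== RESULT ==
z | v | h
r | p | 6
r | p | 7
t | r | 7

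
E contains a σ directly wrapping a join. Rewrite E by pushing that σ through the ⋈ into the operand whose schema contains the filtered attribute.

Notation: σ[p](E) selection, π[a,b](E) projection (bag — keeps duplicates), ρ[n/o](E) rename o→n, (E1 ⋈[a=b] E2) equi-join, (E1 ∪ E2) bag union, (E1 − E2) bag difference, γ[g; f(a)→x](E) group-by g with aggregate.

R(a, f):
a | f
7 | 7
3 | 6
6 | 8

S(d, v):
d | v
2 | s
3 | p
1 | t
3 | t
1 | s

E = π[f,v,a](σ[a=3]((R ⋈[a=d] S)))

σ filters on a, owned by the left side.
E' = π[f,v,a]((σ[a=3](R) ⋈[a=d] S))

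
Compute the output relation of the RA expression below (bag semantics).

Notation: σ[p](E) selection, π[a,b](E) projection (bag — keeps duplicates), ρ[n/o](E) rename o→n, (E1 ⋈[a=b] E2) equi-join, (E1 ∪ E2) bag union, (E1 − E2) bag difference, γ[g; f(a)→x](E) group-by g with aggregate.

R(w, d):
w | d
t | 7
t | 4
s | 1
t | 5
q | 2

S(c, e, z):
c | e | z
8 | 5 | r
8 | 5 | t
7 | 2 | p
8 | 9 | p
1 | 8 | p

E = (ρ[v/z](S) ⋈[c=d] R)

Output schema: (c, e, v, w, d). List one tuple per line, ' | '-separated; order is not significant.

Stepwise |·|:
  S → 5
  ρ[v/z](S) → 5
  R → 5
  (ρ[v/z](S) ⋈[c=d] R) → 2

== RESULT ==
c | e | v | w | d
1 | 8 | p | s | 1
7 | 2 | p | t | 7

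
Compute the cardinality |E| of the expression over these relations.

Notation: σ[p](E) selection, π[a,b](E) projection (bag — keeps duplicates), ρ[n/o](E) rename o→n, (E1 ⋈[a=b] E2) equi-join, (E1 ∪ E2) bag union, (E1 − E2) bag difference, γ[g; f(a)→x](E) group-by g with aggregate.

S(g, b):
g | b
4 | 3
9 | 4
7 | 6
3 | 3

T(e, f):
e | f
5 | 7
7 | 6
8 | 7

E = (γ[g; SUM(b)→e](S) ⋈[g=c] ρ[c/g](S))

Stepwise |·|:
  S → 4
  γ[g; SUM(b)→e](S) → 4
  S → 4
  ρ[c/g](S) → 4
  (γ[g; SUM(b)→e](S) ⋈[g=c] ρ[c/g](S)) → 4

|E| = 4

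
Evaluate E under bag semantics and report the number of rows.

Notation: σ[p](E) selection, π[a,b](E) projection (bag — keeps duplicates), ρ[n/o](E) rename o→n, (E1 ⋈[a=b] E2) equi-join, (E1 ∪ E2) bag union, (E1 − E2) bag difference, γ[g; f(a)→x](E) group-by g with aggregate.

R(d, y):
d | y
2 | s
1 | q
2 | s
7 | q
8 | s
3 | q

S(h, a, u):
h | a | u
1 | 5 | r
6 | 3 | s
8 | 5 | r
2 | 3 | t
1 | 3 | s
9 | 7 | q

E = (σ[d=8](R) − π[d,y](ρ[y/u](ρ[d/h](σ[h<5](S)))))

Stepwise |·|:
  R → 6
  σ[d=8](R) → 1
  S → 6
  σ[h<5](S) → 3
  ρ[d/h](σ[h<5](S)) → 3
  ρ[y/u](ρ[d/h](σ[h<5](S))) → 3
  π[d,y](ρ[y/u](ρ[d/h](σ[h<5](S)))) → 3
  (σ[d=8](R) − π[d,y](ρ[y/u](ρ[d/h](σ[h<5](S))))) → 1

|E| = 1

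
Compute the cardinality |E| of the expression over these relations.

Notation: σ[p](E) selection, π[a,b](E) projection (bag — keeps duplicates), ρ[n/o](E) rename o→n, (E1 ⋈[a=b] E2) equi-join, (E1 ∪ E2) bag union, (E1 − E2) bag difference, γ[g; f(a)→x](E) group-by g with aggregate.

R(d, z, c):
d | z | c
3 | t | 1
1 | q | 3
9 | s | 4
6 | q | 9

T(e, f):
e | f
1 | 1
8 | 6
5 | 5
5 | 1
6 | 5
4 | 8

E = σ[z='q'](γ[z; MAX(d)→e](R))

Subexpression sizes:
  R → 4
  γ[z; MAX(d)→e](R) → 3
  σ[z='q'](γ[z; MAX(d)→e](R)) → 1

|E| = 1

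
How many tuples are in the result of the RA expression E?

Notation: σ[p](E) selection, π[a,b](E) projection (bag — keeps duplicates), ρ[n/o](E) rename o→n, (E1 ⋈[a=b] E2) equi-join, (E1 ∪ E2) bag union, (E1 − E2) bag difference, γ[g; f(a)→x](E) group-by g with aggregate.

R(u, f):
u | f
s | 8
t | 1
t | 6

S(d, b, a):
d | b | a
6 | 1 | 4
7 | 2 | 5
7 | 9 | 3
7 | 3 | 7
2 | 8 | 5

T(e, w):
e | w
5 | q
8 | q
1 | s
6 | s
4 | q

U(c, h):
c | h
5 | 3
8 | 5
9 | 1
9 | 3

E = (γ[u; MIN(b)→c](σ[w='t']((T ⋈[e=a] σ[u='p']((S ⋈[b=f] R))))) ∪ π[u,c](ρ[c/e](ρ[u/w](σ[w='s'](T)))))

Subexpression sizes:
  T → 5
  S → 5
  R → 3
  (S ⋈[b=f] R) → 2
  σ[u='p']((S ⋈[b=f] R)) → 0
  (T ⋈[e=a] σ[u='p']((S ⋈[b=f] R))) → 0
  σ[w='t']((T ⋈[e=a] σ[u='p']((S ⋈[b=f] R)))) → 0
  γ[u; MIN(b)→c](σ[w='t']((T ⋈[e=a] σ[u='p']((S ⋈[b=f] R))))) → 0
  T → 5
  σ[w='s'](T) → 2
  ρ[u/w](σ[w='s'](T)) → 2
  ρ[c/e](ρ[u/w](σ[w='s'](T))) → 2
  π[u,c](ρ[c/e](ρ[u/w](σ[w='s'](T)))) → 2
  (γ[u; MIN(b)→c](σ[w='t']((T ⋈[e=a] σ[u='p']((S ⋈[b=f] R))))) ∪ π[u,c](ρ[c/e](ρ[u/w](σ[w='s'](T))))) → 2

|E| = 2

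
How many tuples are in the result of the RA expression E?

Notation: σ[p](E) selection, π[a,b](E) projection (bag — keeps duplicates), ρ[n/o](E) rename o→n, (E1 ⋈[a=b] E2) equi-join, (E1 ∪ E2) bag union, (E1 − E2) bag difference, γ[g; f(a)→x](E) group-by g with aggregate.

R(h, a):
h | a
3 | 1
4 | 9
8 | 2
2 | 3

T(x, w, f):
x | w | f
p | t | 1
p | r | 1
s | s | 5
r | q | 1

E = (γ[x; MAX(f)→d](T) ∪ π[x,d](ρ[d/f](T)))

Stepwise |·|:
  T → 4
  γ[x; MAX(f)→d](T) → 3
  T → 4
  ρ[d/f](T) → 4
  π[x,d](ρ[d/f](T)) → 4
  (γ[x; MAX(f)→d](T) ∪ π[x,d](ρ[d/f](T))) → 7

|E| = 7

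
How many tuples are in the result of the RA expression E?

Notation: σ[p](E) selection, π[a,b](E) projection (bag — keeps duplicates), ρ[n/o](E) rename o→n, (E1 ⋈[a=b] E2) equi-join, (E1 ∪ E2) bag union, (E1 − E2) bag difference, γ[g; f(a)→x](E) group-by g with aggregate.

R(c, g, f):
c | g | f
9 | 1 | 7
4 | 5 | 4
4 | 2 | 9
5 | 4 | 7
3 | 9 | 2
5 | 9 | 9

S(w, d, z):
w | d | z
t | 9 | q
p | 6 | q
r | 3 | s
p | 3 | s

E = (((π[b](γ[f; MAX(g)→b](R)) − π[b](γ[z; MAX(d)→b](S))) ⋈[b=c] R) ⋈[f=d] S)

Subexpression sizes:
  R → 6
  γ[f; MAX(g)→b](R) → 4
  π[b](γ[f; MAX(g)→b](R)) → 4
  S → 4
  γ[z; MAX(d)→b](S) → 2
  π[b](γ[z; MAX(d)→b](S)) → 2
  (π[b](γ[f; MAX(g)→b](R)) − π[b](γ[z; MAX(d)→b](S))) → 3
  R → 6
  ((π[b](γ[f; MAX(g)→b](R)) − π[b](γ[z; MAX(d)→b](S))) ⋈[b=c] R) → 5
  S → 4
  (((π[b](γ[f; MAX(g)→b](R)) − π[b](γ[z; MAX(d)→b](S))) ⋈[b=c] R) ⋈[f=d] S) → 2

|E| = 2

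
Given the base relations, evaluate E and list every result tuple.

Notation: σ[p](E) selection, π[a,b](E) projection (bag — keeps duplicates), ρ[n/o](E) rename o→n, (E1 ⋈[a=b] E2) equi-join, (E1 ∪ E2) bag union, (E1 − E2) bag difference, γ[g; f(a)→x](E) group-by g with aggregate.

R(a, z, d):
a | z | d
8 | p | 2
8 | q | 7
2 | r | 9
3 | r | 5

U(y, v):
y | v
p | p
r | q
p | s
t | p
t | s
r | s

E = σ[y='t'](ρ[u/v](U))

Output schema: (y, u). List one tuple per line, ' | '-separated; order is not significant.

Stepwise |·|:
  U → 6
  ρ[u/v](U) → 6
  σ[y='t'](ρ[u/v](U)) → 2

== RESULT ==
y | u
t | p
t | s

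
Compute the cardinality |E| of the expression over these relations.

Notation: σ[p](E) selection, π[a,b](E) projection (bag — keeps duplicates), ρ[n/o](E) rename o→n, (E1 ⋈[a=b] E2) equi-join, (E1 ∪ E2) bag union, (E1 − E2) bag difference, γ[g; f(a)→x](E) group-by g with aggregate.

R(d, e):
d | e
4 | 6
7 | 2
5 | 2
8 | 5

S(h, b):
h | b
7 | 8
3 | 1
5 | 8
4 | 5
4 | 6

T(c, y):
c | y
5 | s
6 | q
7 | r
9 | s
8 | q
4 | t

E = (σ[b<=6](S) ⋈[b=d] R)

Subexpression sizes:
  S → 5
  σ[b<=6](S) → 3
  R → 4
  (σ[b<=6](S) ⋈[b=d] R) → 1

|E| = 1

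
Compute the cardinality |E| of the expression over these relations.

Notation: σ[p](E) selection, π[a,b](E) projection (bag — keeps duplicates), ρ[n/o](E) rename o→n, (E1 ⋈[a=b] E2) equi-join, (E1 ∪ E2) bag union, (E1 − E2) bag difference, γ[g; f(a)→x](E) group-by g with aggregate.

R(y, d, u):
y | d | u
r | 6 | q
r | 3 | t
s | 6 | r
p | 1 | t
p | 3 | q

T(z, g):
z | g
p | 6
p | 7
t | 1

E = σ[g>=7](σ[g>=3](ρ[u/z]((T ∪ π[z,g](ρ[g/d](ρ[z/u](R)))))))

Subexpression sizes:
  T → 3
  R → 5
  ρ[z/u](R) → 5
  ρ[g/d](ρ[z/u](R)) → 5
  π[z,g](ρ[g/d](ρ[z/u](R))) → 5
  (T ∪ π[z,g](ρ[g/d](ρ[z/u](R)))) → 8
  ρ[u/z]((T ∪ π[z,g](ρ[g/d](ρ[z/u](R))))) → 8
  σ[g>=3](ρ[u/z]((T ∪ π[z,g](ρ[g/d](ρ[z/u](R)))))) → 6
  σ[g>=7](σ[g>=3](ρ[u/z]((T ∪ π[z,g](ρ[g/d](ρ[z/u](R))))))) → 1

|E| = 1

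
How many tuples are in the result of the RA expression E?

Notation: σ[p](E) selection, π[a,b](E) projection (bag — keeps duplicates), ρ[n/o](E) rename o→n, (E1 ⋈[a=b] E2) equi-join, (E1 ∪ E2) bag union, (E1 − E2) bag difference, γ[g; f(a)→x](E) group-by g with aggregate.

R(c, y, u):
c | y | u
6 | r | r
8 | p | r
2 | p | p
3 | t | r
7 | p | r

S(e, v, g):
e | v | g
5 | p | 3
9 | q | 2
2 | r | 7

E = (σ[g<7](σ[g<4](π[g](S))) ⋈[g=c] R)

Stepwise |·|:
  S → 3
  π[g](S) → 3
  σ[g<4](π[g](S)) → 2
  σ[g<7](σ[g<4](π[g](S))) → 2
  R → 5
  (σ[g<7](σ[g<4](π[g](S))) ⋈[g=c] R) → 2

|E| = 2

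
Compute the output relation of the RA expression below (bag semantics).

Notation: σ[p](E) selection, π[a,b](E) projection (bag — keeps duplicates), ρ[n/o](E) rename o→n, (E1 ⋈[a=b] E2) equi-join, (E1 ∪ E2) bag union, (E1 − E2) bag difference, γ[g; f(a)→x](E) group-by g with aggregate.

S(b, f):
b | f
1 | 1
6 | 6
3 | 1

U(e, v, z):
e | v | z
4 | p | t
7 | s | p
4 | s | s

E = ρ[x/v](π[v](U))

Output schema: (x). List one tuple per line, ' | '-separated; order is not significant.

Subexpression sizes:
  U → 3
  π[v](U) → 3
  ρ[x/v](π[v](U)) → 3

== RESULT ==
x
p
s
s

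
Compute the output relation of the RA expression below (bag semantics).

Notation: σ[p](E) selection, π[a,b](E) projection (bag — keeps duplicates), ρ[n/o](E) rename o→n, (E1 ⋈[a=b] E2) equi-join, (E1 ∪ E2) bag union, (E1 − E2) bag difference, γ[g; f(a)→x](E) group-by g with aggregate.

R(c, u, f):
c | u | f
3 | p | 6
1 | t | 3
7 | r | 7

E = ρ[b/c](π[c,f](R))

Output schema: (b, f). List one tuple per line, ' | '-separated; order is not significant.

Subexpression sizes:
  R → 3
  π[c,f](R) → 3
  ρ[b/c](π[c,f](R)) → 3

== RESULT ==
b | f
1 | 3
3 | 6
7 | 7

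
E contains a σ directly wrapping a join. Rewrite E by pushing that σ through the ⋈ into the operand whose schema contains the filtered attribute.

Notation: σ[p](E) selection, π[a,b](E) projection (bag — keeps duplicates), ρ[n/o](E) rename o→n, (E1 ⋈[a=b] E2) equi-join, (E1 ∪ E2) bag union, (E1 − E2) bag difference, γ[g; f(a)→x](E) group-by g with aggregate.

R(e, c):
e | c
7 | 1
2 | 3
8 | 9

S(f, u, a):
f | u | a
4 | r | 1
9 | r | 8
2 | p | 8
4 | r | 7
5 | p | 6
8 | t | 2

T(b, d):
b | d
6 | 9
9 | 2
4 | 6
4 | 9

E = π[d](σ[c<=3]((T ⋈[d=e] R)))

σ filters on c, owned by the right side.
E' = π[d]((T ⋈[d=e] σ[c<=3](R)))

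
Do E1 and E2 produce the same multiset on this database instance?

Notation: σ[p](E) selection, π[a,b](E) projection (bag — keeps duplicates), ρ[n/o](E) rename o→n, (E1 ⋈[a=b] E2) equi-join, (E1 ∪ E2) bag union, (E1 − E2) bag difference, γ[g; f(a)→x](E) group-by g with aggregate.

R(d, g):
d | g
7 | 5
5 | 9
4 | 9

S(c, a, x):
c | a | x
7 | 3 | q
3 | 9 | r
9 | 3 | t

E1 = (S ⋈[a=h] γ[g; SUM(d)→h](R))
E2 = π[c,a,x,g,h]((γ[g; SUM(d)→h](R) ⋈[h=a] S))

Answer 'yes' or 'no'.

E1 stepwise |·|:
  S → 3
  R → 3
  γ[g; SUM(d)→h](R) → 2
  (S ⋈[a=h] γ[g; SUM(d)→h](R)) → 1
E2 stepwise |·|:
  R → 3
  γ[g; SUM(d)→h](R) → 2
  S → 3
  (γ[g; SUM(d)→h](R) ⋈[h=a] S) → 1
  π[c,a,x,g,h]((γ[g; SUM(d)→h](R) ⋈[h=a] S)) → 1

E1 and E2 produce the same multiset:
c | a | x | g | h
3 | 9 | r | 9 | 9

yes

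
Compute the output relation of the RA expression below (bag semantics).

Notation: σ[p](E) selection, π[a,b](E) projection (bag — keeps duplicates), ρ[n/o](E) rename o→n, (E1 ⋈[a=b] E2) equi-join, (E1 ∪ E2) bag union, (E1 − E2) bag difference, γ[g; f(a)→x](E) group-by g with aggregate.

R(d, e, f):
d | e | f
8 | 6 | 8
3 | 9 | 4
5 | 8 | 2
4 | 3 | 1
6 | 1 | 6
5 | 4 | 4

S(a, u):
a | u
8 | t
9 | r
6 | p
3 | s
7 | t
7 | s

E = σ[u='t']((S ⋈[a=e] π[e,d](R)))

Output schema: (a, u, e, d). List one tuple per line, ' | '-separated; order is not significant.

Row counts bottom-up:
  S → 6
  R → 6
  π[e,d](R) → 6
  (S ⋈[a=e] π[e,d](R)) → 4
  σ[u='t']((S ⋈[a=e] π[e,d](R))) → 1

== RESULT ==
a | u | e | d
8 | t | 8 | 5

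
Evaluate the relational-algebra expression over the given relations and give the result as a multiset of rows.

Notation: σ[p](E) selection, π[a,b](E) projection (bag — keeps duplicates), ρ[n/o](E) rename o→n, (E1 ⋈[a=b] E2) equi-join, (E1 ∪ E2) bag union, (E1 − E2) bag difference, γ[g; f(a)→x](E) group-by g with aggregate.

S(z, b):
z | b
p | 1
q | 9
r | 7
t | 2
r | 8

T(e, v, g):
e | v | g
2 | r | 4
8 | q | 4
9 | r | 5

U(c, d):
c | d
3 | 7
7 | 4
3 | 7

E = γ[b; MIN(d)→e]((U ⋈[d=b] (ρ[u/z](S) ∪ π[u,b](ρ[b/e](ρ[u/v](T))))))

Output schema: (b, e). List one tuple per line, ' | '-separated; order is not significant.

Per-node cardinality:
  U → 3
  S → 5
  ρ[u/z](S) → 5
  T → 3
  ρ[u/v](T) → 3
  ρ[b/e](ρ[u/v](T)) → 3
  π[u,b](ρ[b/e](ρ[u/v](T))) → 3
  (ρ[u/z](S) ∪ π[u,b](ρ[b/e](ρ[u/v](T)))) → 8
  (U ⋈[d=b] (ρ[u/z](S) ∪ π[u,b](ρ[b/e](ρ[u/v](T))))) → 2
  γ[b; MIN(d)→e]((U ⋈[d=b] (ρ[u/z](S) ∪ π[u,b](ρ[b/e](ρ[u/v](T)))))) → 1

== RESULT ==
b | e
7 | 7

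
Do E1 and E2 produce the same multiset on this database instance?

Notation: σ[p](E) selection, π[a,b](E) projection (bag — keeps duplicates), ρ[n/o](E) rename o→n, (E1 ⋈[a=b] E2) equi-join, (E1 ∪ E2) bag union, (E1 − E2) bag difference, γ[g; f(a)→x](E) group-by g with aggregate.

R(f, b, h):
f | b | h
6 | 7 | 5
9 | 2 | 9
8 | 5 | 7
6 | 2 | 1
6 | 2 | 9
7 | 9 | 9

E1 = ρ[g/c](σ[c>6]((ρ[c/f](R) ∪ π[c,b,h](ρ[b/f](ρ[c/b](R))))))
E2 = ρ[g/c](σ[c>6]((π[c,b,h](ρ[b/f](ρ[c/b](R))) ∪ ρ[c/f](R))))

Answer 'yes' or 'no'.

E1 stepwise |·|:
  R → 6
  ρ[c/f](R) → 6
  R → 6
  ρ[c/b](R) → 6
  ρ[b/f](ρ[c/b](R)) → 6
  π[c,b,h](ρ[b/f](ρ[c/b](R))) → 6
  (ρ[c/f](R) ∪ π[c,b,h](ρ[b/f](ρ[c/b](R)))) → 12
  σ[c>6]((ρ[c/f](R) ∪ π[c,b,h](ρ[b/f](ρ[c/b](R))))) → 5
  ρ[g/c](σ[c>6]((ρ[c/f](R) ∪ π[c,b,h](ρ[b/f](ρ[c/b](R)))))) → 5
E2 stepwise |·|:
  R → 6
  ρ[c/b](R) → 6
  ρ[b/f](ρ[c/b](R)) → 6
  π[c,b,h](ρ[b/f](ρ[c/b](R))) → 6
  R → 6
  ρ[c/f](R) → 6
  (π[c,b,h](ρ[b/f](ρ[c/b](R))) ∪ ρ[c/f](R)) → 12
  σ[c>6]((π[c,b,h](ρ[b/f](ρ[c/b](R))) ∪ ρ[c/f](R))) → 5
  ρ[g/c](σ[c>6]((π[c,b,h](ρ[b/f](ρ[c/b](R))) ∪ ρ[c/f](R)))) → 5

E1 and E2 produce the same multiset:
g | b | h
7 | 6 | 5
7 | 9 | 9
8 | 5 | 7
9 | 2 | 9
9 | 7 | 9

yes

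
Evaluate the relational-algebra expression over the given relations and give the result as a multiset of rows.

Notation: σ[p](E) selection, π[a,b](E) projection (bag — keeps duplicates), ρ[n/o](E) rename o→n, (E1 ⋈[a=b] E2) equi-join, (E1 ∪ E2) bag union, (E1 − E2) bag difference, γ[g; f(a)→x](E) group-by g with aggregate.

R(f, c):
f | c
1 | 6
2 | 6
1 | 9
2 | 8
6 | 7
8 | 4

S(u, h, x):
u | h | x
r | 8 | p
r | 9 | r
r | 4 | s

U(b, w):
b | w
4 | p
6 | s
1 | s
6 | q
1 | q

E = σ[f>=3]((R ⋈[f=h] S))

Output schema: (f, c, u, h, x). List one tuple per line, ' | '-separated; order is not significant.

Stepwise |·|:
  R → 6
  S → 3
  (R ⋈[f=h] S) → 1
  σ[f>=3]((R ⋈[f=h] S)) → 1

== RESULT ==
f | c | u | h | x
8 | 4 | r | 8 | p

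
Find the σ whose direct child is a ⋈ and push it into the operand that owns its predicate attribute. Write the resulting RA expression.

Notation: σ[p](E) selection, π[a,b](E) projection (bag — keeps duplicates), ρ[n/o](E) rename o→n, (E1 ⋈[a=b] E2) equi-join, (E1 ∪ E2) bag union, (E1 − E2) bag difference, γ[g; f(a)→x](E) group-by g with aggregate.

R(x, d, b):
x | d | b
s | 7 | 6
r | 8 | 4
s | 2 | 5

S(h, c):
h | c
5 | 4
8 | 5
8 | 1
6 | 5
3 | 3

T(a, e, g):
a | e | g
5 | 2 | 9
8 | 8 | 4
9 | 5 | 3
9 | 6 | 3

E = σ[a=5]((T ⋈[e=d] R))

σ filters on a, owned by the left side.
E' = (σ[a=5](T) ⋈[e=d] R)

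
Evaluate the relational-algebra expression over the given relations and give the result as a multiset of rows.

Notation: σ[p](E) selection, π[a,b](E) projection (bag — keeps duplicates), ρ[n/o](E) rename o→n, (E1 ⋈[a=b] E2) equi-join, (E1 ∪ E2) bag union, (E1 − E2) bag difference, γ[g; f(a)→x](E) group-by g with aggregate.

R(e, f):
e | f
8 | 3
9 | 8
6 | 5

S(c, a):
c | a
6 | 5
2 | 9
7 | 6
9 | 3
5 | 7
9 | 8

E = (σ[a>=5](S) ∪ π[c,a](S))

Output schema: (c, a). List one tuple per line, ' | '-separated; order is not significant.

Stepwise |·|:
  S → 6
  σ[a>=5](S) → 5
  S → 6
  π[c,a](S) → 6
  (σ[a>=5](S) ∪ π[c,a](S)) → 11

== RESULT ==
c | a
2 | 9
2 | 9
5 | 7
5 | 7
6 | 5
6 | 5
7 | 6
7 | 6
9 | 3
9 | 8
9 | 8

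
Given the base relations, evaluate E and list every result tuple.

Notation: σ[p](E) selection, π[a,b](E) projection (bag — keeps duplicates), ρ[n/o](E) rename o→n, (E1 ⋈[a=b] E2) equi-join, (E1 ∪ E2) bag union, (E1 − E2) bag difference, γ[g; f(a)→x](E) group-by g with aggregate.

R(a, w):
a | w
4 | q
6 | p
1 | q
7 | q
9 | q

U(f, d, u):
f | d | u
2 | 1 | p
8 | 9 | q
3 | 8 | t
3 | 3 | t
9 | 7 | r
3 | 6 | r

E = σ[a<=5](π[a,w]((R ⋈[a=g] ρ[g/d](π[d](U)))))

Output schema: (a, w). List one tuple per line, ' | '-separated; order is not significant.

Per-node cardinality:
  R → 5
  U → 6
  π[d](U) → 6
  ρ[g/d](π[d](U)) → 6
  (R ⋈[a=g] ρ[g/d](π[d](U))) → 4
  π[a,w]((R ⋈[a=g] ρ[g/d](π[d](U)))) → 4
  σ[a<=5](π[a,w]((R ⋈[a=g] ρ[g/d](π[d](U))))) → 1

== RESULT ==
a | w
1 | q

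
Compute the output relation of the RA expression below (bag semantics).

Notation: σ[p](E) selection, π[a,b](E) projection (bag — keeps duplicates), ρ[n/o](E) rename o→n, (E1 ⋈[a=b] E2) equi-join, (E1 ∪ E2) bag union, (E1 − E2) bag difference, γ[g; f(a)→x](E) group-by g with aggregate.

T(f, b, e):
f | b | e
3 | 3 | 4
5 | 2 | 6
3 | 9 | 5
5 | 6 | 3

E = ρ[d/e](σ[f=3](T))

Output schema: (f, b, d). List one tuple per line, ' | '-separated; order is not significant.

Stepwise |·|:
  T → 4
  σ[f=3](T) → 2
  ρ[d/e](σ[f=3](T)) → 2

== RESULT ==
f | b | d
3 | 3 | 4
3 | 9 | 5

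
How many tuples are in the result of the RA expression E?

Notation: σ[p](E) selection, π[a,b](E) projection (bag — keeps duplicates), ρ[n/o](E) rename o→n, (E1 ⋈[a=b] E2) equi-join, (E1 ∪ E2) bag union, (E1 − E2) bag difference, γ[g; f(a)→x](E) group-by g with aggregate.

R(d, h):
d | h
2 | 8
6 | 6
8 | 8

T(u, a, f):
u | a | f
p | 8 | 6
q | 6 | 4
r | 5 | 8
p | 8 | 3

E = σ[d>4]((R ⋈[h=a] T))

Per-node cardinality:
  R → 3
  T → 4
  (R ⋈[h=a] T) → 5
  σ[d>4]((R ⋈[h=a] T)) → 3

|E| = 3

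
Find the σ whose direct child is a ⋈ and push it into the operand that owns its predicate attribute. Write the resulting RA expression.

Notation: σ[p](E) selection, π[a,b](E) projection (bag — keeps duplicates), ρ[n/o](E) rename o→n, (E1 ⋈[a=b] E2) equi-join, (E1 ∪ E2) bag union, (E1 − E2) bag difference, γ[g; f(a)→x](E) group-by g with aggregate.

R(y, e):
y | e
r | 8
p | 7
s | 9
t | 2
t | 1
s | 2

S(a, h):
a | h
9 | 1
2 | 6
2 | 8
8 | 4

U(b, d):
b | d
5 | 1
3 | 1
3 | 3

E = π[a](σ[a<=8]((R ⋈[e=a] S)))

σ filters on a, owned by the right side.
E' = π[a]((R ⋈[e=a] σ[a<=8](S)))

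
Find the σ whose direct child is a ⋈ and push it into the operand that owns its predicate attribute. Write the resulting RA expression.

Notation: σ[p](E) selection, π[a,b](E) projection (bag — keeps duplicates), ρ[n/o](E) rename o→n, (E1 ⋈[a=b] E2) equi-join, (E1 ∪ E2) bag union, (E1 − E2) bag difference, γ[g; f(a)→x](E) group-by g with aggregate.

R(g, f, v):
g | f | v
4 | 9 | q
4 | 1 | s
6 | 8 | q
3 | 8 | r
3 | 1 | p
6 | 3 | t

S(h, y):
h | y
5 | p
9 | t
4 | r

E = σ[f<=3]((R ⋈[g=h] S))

σ filters on f, owned by the left side.
E' = (σ[f<=3](R) ⋈[g=h] S)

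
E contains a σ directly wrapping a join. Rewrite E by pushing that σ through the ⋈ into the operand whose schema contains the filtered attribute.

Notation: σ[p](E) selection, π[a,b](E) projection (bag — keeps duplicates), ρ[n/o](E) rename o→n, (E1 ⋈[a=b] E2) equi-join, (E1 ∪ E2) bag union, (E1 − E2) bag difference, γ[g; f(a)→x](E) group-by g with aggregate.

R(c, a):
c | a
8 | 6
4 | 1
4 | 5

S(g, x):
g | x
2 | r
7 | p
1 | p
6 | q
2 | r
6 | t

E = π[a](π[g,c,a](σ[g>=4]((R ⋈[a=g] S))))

σ filters on g, owned by the right side.
E' = π[a](π[g,c,a]((R ⋈[a=g] σ[g>=4](S))))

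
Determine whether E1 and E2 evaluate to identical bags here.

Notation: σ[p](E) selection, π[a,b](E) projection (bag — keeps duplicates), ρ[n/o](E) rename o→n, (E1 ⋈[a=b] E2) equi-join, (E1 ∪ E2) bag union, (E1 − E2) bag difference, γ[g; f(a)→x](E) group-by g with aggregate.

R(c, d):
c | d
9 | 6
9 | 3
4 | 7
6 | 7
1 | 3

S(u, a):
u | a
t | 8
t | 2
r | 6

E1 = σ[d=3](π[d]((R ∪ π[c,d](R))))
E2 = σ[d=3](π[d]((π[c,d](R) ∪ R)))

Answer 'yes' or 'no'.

E1 row counts bottom-up:
  R → 5
  R → 5
  π[c,d](R) → 5
  (R ∪ π[c,d](R)) → 10
  π[d]((R ∪ π[c,d](R))) → 10
  σ[d=3](π[d]((R ∪ π[c,d](R)))) → 4
E2 row counts bottom-up:
  R → 5
  π[c,d](R) → 5
  R → 5
  (π[c,d](R) ∪ R) → 10
  π[d]((π[c,d](R) ∪ R)) → 10
  σ[d=3](π[d]((π[c,d](R) ∪ R))) → 4

E1 and E2 produce the same multiset:
d
3
3
3
3

yes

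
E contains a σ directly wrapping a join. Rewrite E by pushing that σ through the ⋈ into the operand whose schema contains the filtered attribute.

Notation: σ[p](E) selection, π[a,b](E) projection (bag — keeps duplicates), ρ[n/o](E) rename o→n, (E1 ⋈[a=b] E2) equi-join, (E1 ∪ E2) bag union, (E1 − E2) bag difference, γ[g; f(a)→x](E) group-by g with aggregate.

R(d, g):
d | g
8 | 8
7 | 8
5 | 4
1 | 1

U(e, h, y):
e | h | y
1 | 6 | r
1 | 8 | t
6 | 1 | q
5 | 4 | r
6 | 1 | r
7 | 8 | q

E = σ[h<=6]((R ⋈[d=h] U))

σ filters on h, owned by the right side.
E' = (R ⋈[d=h] σ[h<=6](U))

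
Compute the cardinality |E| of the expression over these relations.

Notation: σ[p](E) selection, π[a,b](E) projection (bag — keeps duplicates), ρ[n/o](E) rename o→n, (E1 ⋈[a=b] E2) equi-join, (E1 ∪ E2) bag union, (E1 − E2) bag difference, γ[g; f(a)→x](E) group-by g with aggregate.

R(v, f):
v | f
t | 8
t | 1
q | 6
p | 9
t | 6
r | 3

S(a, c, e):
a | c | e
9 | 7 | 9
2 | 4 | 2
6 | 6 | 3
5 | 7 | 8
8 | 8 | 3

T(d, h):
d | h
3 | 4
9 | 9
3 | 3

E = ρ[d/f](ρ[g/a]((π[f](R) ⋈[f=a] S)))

Stepwise |·|:
  R → 6
  π[f](R) → 6
  S → 5
  (π[f](R) ⋈[f=a] S) → 4
  ρ[g/a]((π[f](R) ⋈[f=a] S)) → 4
  ρ[d/f](ρ[g/a]((π[f](R) ⋈[f=a] S))) → 4

|E| = 4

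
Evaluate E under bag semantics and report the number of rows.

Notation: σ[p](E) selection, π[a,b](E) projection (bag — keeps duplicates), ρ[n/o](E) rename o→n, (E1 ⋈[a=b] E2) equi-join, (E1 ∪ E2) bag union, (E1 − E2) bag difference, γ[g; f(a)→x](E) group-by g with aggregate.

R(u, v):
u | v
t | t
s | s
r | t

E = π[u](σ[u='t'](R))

Per-node cardinality:
  R → 3
  σ[u='t'](R) → 1
  π[u](σ[u='t'](R)) → 1

|E| = 1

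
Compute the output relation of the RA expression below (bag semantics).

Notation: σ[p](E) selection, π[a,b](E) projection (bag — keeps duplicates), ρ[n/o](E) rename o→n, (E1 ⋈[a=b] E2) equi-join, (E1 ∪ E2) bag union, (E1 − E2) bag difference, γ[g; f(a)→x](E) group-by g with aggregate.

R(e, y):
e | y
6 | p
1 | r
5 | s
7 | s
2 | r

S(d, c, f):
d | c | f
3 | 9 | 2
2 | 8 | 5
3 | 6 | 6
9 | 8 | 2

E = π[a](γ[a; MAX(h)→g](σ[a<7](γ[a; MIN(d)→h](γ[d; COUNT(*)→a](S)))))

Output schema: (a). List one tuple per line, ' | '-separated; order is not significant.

Row counts bottom-up:
  S → 4
  γ[d; COUNT(*)→a](S) → 3
  γ[a; MIN(d)→h](γ[d; COUNT(*)→a](S)) → 2
  σ[a<7](γ[a; MIN(d)→h](γ[d; COUNT(*)→a](S))) → 2
  γ[a; MAX(h)→g](σ[a<7](γ[a; MIN(d)→h](γ[d; COUNT(*)→a](S)))) → 2
  π[a](γ[a; MAX(h)→g](σ[a<7](γ[a; MIN(d)→h](γ[d; COUNT(*)→a](S))))) → 2

== RESULT ==
a
1
2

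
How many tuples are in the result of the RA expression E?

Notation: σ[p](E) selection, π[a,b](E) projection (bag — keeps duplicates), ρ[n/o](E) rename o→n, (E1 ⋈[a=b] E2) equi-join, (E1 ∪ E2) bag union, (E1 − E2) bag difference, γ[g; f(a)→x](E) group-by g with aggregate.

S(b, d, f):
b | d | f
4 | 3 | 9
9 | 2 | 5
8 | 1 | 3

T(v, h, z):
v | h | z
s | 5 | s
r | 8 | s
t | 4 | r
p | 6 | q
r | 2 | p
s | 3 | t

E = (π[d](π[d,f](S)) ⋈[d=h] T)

Row counts bottom-up:
  S → 3
  π[d,f](S) → 3
  π[d](π[d,f](S)) → 3
  T → 6
  (π[d](π[d,f](S)) ⋈[d=h] T) → 2

|E| = 2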